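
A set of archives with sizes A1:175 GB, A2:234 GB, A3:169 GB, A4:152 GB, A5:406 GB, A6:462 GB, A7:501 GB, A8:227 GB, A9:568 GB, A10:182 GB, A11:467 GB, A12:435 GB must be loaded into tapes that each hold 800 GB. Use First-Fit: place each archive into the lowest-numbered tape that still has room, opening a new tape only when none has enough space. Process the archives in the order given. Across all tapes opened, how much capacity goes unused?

Put A1 (175 GB) in tape 1; 625 GB remain.
Put A2 (234 GB) in tape 1; 391 GB remain.
Put A3 (169 GB) in tape 1; 222 GB remain.
Put A4 (152 GB) in tape 1; 70 GB remain.
Put A5 (406 GB) in tape 2; 394 GB remain.
Put A6 (462 GB) in tape 3; 338 GB remain.
Put A7 (501 GB) in tape 4; 299 GB remain.
Put A8 (227 GB) in tape 2; 167 GB remain.
Put A9 (568 GB) in tape 5; 232 GB remain.
Put A10 (182 GB) in tape 3; 156 GB remain.
Put A11 (467 GB) in tape 6; 333 GB remain.
Put A12 (435 GB) in tape 7; 365 GB remain.
7 tapes × 800 GB = 5600 GB; used 3978 GB; unused 1622 GB.

1622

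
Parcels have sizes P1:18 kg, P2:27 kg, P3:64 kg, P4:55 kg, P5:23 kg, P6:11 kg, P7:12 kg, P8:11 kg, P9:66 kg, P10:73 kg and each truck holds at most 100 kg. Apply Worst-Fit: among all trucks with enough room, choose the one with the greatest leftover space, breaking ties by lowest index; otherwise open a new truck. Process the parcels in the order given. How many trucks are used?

Put P1 (18 kg) in truck 1; 82 kg remain.
Put P2 (27 kg) in truck 1; 55 kg remain.
Put P3 (64 kg) in truck 2; 36 kg remain.
Put P4 (55 kg) in truck 1; 0 kg remain.
Put P5 (23 kg) in truck 2; 13 kg remain.
Put P6 (11 kg) in truck 2; 2 kg remain.
Put P7 (12 kg) in truck 3; 88 kg remain.
Put P8 (11 kg) in truck 3; 77 kg remain.
Put P9 (66 kg) in truck 3; 11 kg remain.
Put P10 (73 kg) in truck 4; 27 kg remain.
Final trucks: [18,27,55] [64,23,11] [12,11,66] [73].

4 trucks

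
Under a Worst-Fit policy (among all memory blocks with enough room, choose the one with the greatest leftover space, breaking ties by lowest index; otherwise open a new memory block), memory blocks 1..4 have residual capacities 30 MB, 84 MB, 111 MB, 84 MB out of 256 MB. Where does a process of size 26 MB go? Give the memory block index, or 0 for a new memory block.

Memory blocks with room: memory block 1 (30 MB), memory block 2 (84 MB), memory block 3 (111 MB), memory block 4 (84 MB).
Most room is memory block 3 with 111 MB free.

3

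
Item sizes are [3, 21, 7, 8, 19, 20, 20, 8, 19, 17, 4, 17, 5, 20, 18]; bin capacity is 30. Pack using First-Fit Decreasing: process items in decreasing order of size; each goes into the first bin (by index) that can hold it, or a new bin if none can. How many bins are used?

Sorted descending: 21, 20, 20, 20, 19, 19, 18, 17, 17, 8, 8, 7, 5, 4, 3.
Put 21 in bin 1; 9 remain.
Put 20 in bin 2; 10 remain.
Put 20 in bin 3; 10 remain.
Put 20 in bin 4; 10 remain.
Put 19 in bin 5; 11 remain.
Put 19 in bin 6; 11 remain.
Put 18 in bin 7; 12 remain.
Put 17 in bin 8; 13 remain.
Put 17 in bin 9; 13 remain.
Put 8 in bin 1; 1 remain.
Put 8 in bin 2; 2 remain.
Put 7 in bin 3; 3 remain.
Put 5 in bin 4; 5 remain.
Put 4 in bin 4; 1 remain.
Put 3 in bin 3; 0 remain.

9 bins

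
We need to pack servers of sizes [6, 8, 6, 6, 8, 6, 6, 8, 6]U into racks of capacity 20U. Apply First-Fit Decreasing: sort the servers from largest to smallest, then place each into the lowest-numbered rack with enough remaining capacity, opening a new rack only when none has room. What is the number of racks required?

4 racks

Sorted descending: 8, 8, 8, 6, 6, 6, 6, 6, 6.
8U → rack 1 (remaining 12U)
8U → rack 1 (remaining 4U)
8U → rack 2 (remaining 12U)
6U → rack 2 (remaining 6U)
6U → rack 2 (remaining 0U)
6U → rack 3 (remaining 14U)
6U → rack 3 (remaining 8U)
6U → rack 3 (remaining 2U)
6U → rack 4 (remaining 14U)
Final racks: [8,8] [8,6,6] [6,6,6] [6].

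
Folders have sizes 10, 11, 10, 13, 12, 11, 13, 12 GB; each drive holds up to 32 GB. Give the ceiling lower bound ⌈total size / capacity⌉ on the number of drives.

3 drives

Total size = 10 + 11 + 10 + 13 + 12 + 11 + 13 + 12 = 92 GB.
⌈92 / 32⌉ = 3.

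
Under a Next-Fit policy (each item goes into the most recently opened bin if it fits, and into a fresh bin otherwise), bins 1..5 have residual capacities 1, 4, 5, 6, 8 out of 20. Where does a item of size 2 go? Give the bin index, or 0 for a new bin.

Next-Fit only looks at bin 5, which has 8 free.
2 fits there.

5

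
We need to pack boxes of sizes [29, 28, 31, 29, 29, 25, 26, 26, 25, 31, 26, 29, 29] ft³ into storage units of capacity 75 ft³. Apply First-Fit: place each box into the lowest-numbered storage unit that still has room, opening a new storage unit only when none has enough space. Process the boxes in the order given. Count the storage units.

7

Put 29 ft³ in storage unit 1; 46 ft³ remain.
Put 28 ft³ in storage unit 1; 18 ft³ remain.
Put 31 ft³ in storage unit 2; 44 ft³ remain.
Put 29 ft³ in storage unit 2; 15 ft³ remain.
Put 29 ft³ in storage unit 3; 46 ft³ remain.
Put 25 ft³ in storage unit 3; 21 ft³ remain.
Put 26 ft³ in storage unit 4; 49 ft³ remain.
Put 26 ft³ in storage unit 4; 23 ft³ remain.
Put 25 ft³ in storage unit 5; 50 ft³ remain.
Put 31 ft³ in storage unit 5; 19 ft³ remain.
Put 26 ft³ in storage unit 6; 49 ft³ remain.
Put 29 ft³ in storage unit 6; 20 ft³ remain.
Put 29 ft³ in storage unit 7; 46 ft³ remain.
Final storage units: [29,28] [31,29] [29,25] [26,26] [25,31] [26,29] [29].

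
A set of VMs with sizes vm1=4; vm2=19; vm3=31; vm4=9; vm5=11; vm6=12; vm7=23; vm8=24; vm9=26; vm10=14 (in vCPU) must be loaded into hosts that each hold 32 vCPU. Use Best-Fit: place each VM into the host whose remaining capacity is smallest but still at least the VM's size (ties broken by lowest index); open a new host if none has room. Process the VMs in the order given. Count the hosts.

7 hosts

host 1: place vm1 (4 vCPU), 28 vCPU left
host 1: place vm2 (19 vCPU), 9 vCPU left
host 2: place vm3 (31 vCPU), 1 vCPU left
host 1: place vm4 (9 vCPU), 0 vCPU left
host 3: place vm5 (11 vCPU), 21 vCPU left
host 3: place vm6 (12 vCPU), 9 vCPU left
host 4: place vm7 (23 vCPU), 9 vCPU left
host 5: place vm8 (24 vCPU), 8 vCPU left
host 6: place vm9 (26 vCPU), 6 vCPU left
host 7: place vm10 (14 vCPU), 18 vCPU left
Final hosts: [4,19,9] [31] [11,12] [23] [24] [26] [14].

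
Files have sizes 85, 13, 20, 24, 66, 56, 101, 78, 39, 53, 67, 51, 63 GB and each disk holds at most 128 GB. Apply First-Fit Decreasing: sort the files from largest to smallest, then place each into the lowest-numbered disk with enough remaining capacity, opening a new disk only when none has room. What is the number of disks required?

6

Sorted descending: 101, 85, 78, 67, 66, 63, 56, 53, 51, 39, 24, 20, 13.
101 GB → disk 1 (remaining 27 GB)
85 GB → disk 2 (remaining 43 GB)
78 GB → disk 3 (remaining 50 GB)
67 GB → disk 4 (remaining 61 GB)
66 GB → disk 5 (remaining 62 GB)
63 GB → disk 6 (remaining 65 GB)
56 GB → disk 4 (remaining 5 GB)
53 GB → disk 5 (remaining 9 GB)
51 GB → disk 6 (remaining 14 GB)
39 GB → disk 2 (remaining 4 GB)
24 GB → disk 1 (remaining 3 GB)
20 GB → disk 3 (remaining 30 GB)
13 GB → disk 3 (remaining 17 GB)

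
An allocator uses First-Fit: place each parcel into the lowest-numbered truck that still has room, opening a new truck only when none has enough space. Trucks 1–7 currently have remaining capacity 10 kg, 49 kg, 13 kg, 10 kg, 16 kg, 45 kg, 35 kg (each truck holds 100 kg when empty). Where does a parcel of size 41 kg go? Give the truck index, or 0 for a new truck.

Trucks with room: truck 2 (49 kg), truck 6 (45 kg).
The first with room is truck 2.

2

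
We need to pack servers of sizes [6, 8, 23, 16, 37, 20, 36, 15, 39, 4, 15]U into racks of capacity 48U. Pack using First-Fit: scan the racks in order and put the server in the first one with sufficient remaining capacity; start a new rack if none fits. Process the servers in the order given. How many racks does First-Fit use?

Put 6U in rack 1; 42U remain.
Put 8U in rack 1; 34U remain.
Put 23U in rack 1; 11U remain.
Put 16U in rack 2; 32U remain.
Put 37U in rack 3; 11U remain.
Put 20U in rack 2; 12U remain.
Put 36U in rack 4; 12U remain.
Put 15U in rack 5; 33U remain.
Put 39U in rack 6; 9U remain.
Put 4U in rack 1; 7U remain.
Put 15U in rack 5; 18U remain.

6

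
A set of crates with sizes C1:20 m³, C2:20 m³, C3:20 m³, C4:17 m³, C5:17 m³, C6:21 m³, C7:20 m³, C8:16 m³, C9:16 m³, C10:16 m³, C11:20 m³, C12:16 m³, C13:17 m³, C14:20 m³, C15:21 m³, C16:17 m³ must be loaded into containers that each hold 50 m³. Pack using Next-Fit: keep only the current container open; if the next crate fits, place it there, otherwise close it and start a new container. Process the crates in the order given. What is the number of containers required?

container 1: place C1 (20 m³), 30 m³ left
container 1: place C2 (20 m³), 10 m³ left
container 2: place C3 (20 m³), 30 m³ left
container 2: place C4 (17 m³), 13 m³ left
container 3: place C5 (17 m³), 33 m³ left
container 3: place C6 (21 m³), 12 m³ left
container 4: place C7 (20 m³), 30 m³ left
container 4: place C8 (16 m³), 14 m³ left
container 5: place C9 (16 m³), 34 m³ left
container 5: place C10 (16 m³), 18 m³ left
container 6: place C11 (20 m³), 30 m³ left
container 6: place C12 (16 m³), 14 m³ left
container 7: place C13 (17 m³), 33 m³ left
container 7: place C14 (20 m³), 13 m³ left
container 8: place C15 (21 m³), 29 m³ left
container 8: place C16 (17 m³), 12 m³ left
Final containers: [20,20] [20,17] [17,21] [20,16] [16,16] [20,16] [17,20] [21,17].

8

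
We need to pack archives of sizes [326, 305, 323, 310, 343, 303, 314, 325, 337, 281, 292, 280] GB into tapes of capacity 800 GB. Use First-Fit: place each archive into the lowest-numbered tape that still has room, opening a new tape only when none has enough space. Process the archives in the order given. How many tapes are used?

tape 1: place 326 GB, 474 GB left
tape 1: place 305 GB, 169 GB left
tape 2: place 323 GB, 477 GB left
tape 2: place 310 GB, 167 GB left
tape 3: place 343 GB, 457 GB left
tape 3: place 303 GB, 154 GB left
tape 4: place 314 GB, 486 GB left
tape 4: place 325 GB, 161 GB left
tape 5: place 337 GB, 463 GB left
tape 5: place 281 GB, 182 GB left
tape 6: place 292 GB, 508 GB left
tape 6: place 280 GB, 228 GB left

6 tapes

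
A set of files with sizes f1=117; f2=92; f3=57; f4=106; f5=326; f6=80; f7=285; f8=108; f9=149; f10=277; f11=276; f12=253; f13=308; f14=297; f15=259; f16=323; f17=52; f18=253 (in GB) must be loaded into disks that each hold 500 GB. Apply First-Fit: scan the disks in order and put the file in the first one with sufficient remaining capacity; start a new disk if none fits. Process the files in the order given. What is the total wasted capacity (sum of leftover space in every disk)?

1882

f1 (117 GB) → disk 1 (remaining 383 GB)
f2 (92 GB) → disk 1 (remaining 291 GB)
f3 (57 GB) → disk 1 (remaining 234 GB)
f4 (106 GB) → disk 1 (remaining 128 GB)
f5 (326 GB) → disk 2 (remaining 174 GB)
f6 (80 GB) → disk 1 (remaining 48 GB)
f7 (285 GB) → disk 3 (remaining 215 GB)
f8 (108 GB) → disk 2 (remaining 66 GB)
f9 (149 GB) → disk 3 (remaining 66 GB)
f10 (277 GB) → disk 4 (remaining 223 GB)
f11 (276 GB) → disk 5 (remaining 224 GB)
f12 (253 GB) → disk 6 (remaining 247 GB)
f13 (308 GB) → disk 7 (remaining 192 GB)
f14 (297 GB) → disk 8 (remaining 203 GB)
f15 (259 GB) → disk 9 (remaining 241 GB)
f16 (323 GB) → disk 10 (remaining 177 GB)
f17 (52 GB) → disk 2 (remaining 14 GB)
f18 (253 GB) → disk 11 (remaining 247 GB)
11 disks × 500 GB = 5500 GB; used 3618 GB; unused 1882 GB.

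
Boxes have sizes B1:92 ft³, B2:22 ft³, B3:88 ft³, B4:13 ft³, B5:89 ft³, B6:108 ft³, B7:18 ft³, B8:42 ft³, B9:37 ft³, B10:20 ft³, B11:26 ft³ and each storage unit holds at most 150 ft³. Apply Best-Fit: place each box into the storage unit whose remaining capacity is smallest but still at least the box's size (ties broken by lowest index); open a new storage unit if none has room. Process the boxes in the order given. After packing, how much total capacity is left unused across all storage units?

storage unit 1: place B1 (92 ft³), 58 ft³ left
storage unit 1: place B2 (22 ft³), 36 ft³ left
storage unit 2: place B3 (88 ft³), 62 ft³ left
storage unit 1: place B4 (13 ft³), 23 ft³ left
storage unit 3: place B5 (89 ft³), 61 ft³ left
storage unit 4: place B6 (108 ft³), 42 ft³ left
storage unit 1: place B7 (18 ft³), 5 ft³ left
storage unit 4: place B8 (42 ft³), 0 ft³ left
storage unit 3: place B9 (37 ft³), 24 ft³ left
storage unit 3: place B10 (20 ft³), 4 ft³ left
storage unit 2: place B11 (26 ft³), 36 ft³ left
4 storage units × 150 ft³ = 600 ft³; used 555 ft³; unused 45 ft³.

45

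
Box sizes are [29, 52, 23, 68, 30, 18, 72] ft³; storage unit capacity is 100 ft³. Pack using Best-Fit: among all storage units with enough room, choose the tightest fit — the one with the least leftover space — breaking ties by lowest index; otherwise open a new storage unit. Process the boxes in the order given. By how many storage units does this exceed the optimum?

Best-Fit: [29,52,18] [23,68] [30] [72] → 4 storage units.
Total size 292 ft³; any packing needs at least ⌈292/100⌉ = 3 storage units.
An optimal packing achieves that bound: [72,23] [68,30] [52,29,18] → 3 storage units.
Excess: 4 − 3 = 1.

1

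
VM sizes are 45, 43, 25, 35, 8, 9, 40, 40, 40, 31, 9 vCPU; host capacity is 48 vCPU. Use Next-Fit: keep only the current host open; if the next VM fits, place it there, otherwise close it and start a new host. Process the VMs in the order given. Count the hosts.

9

Put 45 vCPU in host 1; 3 vCPU remain.
Put 43 vCPU in host 2; 5 vCPU remain.
Put 25 vCPU in host 3; 23 vCPU remain.
Put 35 vCPU in host 4; 13 vCPU remain.
Put 8 vCPU in host 4; 5 vCPU remain.
Put 9 vCPU in host 5; 39 vCPU remain.
Put 40 vCPU in host 6; 8 vCPU remain.
Put 40 vCPU in host 7; 8 vCPU remain.
Put 40 vCPU in host 8; 8 vCPU remain.
Put 31 vCPU in host 9; 17 vCPU remain.
Put 9 vCPU in host 9; 8 vCPU remain.
Final hosts: [45] [43] [25] [35,8] [9] [40] [40] [40] [31,9].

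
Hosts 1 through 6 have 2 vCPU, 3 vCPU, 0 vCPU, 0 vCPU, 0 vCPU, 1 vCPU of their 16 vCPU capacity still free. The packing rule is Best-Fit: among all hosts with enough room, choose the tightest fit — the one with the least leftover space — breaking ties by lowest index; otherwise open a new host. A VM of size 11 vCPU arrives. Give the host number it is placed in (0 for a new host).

0

No host has ≥ 11 vCPU free, so a new host is opened.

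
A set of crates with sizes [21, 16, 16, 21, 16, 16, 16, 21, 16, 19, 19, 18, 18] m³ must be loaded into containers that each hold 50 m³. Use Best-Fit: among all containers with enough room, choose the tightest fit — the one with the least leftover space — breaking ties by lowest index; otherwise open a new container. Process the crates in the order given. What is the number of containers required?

Put 21 m³ in container 1; 29 m³ remain.
Put 16 m³ in container 1; 13 m³ remain.
Put 16 m³ in container 2; 34 m³ remain.
Put 21 m³ in container 2; 13 m³ remain.
Put 16 m³ in container 3; 34 m³ remain.
Put 16 m³ in container 3; 18 m³ remain.
Put 16 m³ in container 3; 2 m³ remain.
Put 21 m³ in container 4; 29 m³ remain.
Put 16 m³ in container 4; 13 m³ remain.
Put 19 m³ in container 5; 31 m³ remain.
Put 19 m³ in container 5; 12 m³ remain.
Put 18 m³ in container 6; 32 m³ remain.
Put 18 m³ in container 6; 14 m³ remain.
Final containers: [21,16] [16,21] [16,16,16] [21,16] [19,19] [18,18].

6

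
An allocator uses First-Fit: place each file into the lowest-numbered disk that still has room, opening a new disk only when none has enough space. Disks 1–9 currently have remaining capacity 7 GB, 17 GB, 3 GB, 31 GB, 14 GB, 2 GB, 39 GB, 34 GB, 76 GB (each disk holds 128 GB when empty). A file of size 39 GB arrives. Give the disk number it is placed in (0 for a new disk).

Disks with room: disk 7 (39 GB), disk 9 (76 GB).
The first with room is disk 7.

7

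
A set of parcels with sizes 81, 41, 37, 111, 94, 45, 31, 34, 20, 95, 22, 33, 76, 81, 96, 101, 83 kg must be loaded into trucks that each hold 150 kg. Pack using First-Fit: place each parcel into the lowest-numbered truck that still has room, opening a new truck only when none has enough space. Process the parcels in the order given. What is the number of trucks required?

10 trucks

81 kg → truck 1 (remaining 69 kg)
41 kg → truck 1 (remaining 28 kg)
37 kg → truck 2 (remaining 113 kg)
111 kg → truck 2 (remaining 2 kg)
94 kg → truck 3 (remaining 56 kg)
45 kg → truck 3 (remaining 11 kg)
31 kg → truck 4 (remaining 119 kg)
34 kg → truck 4 (remaining 85 kg)
20 kg → truck 1 (remaining 8 kg)
95 kg → truck 5 (remaining 55 kg)
22 kg → truck 4 (remaining 63 kg)
33 kg → truck 4 (remaining 30 kg)
76 kg → truck 6 (remaining 74 kg)
81 kg → truck 7 (remaining 69 kg)
96 kg → truck 8 (remaining 54 kg)
101 kg → truck 9 (remaining 49 kg)
83 kg → truck 10 (remaining 67 kg)
Final trucks: [81,41,20] [37,111] [94,45] [31,34,22,33] [95] [76] [81] [96] [101] [83].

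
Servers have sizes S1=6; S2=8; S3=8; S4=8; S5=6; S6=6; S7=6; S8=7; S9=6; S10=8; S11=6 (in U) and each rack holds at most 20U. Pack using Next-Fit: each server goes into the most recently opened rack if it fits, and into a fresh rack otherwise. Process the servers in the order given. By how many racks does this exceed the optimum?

1

Next-Fit: [6,8] [8,8] [6,6,6] [7,6] [8,6] → 5 racks.
Total size 75U; any packing needs at least ⌈75/20⌉ = 4 racks.
An optimal packing achieves that bound: [8,8] [8,6,6] [8,6,6] [7,6,6] → 4 racks.
Excess: 5 − 4 = 1.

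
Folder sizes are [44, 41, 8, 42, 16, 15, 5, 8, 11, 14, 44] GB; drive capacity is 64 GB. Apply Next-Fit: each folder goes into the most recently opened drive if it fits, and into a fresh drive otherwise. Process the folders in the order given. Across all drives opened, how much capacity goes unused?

Put 44 GB in drive 1; 20 GB remain.
Put 41 GB in drive 2; 23 GB remain.
Put 8 GB in drive 2; 15 GB remain.
Put 42 GB in drive 3; 22 GB remain.
Put 16 GB in drive 3; 6 GB remain.
Put 15 GB in drive 4; 49 GB remain.
Put 5 GB in drive 4; 44 GB remain.
Put 8 GB in drive 4; 36 GB remain.
Put 11 GB in drive 4; 25 GB remain.
Put 14 GB in drive 4; 11 GB remain.
Put 44 GB in drive 5; 20 GB remain.
5 drives × 64 GB = 320 GB; used 248 GB; unused 72 GB.

72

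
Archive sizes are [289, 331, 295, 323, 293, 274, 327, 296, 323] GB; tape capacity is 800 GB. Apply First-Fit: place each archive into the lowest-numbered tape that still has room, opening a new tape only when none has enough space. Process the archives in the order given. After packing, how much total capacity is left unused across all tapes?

289 GB → tape 1 (remaining 511 GB)
331 GB → tape 1 (remaining 180 GB)
295 GB → tape 2 (remaining 505 GB)
323 GB → tape 2 (remaining 182 GB)
293 GB → tape 3 (remaining 507 GB)
274 GB → tape 3 (remaining 233 GB)
327 GB → tape 4 (remaining 473 GB)
296 GB → tape 4 (remaining 177 GB)
323 GB → tape 5 (remaining 477 GB)
5 tapes × 800 GB = 4000 GB; used 2751 GB; unused 1249 GB.

1249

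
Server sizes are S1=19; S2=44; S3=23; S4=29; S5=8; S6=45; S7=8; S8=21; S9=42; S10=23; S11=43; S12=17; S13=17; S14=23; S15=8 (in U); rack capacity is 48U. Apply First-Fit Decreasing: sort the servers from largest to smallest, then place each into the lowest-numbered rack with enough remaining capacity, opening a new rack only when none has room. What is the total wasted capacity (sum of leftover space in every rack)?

Sorted descending: 45, 44, 43, 42, 29, 23, 23, 23, 21, 19, 17, 17, 8, 8, 8.
Put 45U in rack 1; 3U remain.
Put 44U in rack 2; 4U remain.
Put 43U in rack 3; 5U remain.
Put 42U in rack 4; 6U remain.
Put 29U in rack 5; 19U remain.
Put 23U in rack 6; 25U remain.
Put 23U in rack 6; 2U remain.
Put 23U in rack 7; 25U remain.
Put 21U in rack 7; 4U remain.
Put 19U in rack 5; 0U remain.
Put 17U in rack 8; 31U remain.
Put 17U in rack 8; 14U remain.
Put 8U in rack 8; 6U remain.
Put 8U in rack 9; 40U remain.
Put 8U in rack 9; 32U remain.
9 racks × 48U = 432U; used 370U; unused 62U.

62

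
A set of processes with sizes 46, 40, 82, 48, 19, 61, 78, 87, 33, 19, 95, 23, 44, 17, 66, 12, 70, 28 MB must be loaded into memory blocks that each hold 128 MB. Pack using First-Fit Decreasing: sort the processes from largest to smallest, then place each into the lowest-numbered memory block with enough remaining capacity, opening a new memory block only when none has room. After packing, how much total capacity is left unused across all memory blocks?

Sorted descending: 95, 87, 82, 78, 70, 66, 61, 48, 46, 44, 40, 33, 28, 23, 19, 19, 17, 12.
Put 95 MB in memory block 1; 33 MB remain.
Put 87 MB in memory block 2; 41 MB remain.
Put 82 MB in memory block 3; 46 MB remain.
Put 78 MB in memory block 4; 50 MB remain.
Put 70 MB in memory block 5; 58 MB remain.
Put 66 MB in memory block 6; 62 MB remain.
Put 61 MB in memory block 6; 1 MB remain.
Put 48 MB in memory block 4; 2 MB remain.
Put 46 MB in memory block 3; 0 MB remain.
Put 44 MB in memory block 5; 14 MB remain.
Put 40 MB in memory block 2; 1 MB remain.
Put 33 MB in memory block 1; 0 MB remain.
Put 28 MB in memory block 7; 100 MB remain.
Put 23 MB in memory block 7; 77 MB remain.
Put 19 MB in memory block 7; 58 MB remain.
Put 19 MB in memory block 7; 39 MB remain.
Put 17 MB in memory block 7; 22 MB remain.
Put 12 MB in memory block 5; 2 MB remain.
7 memory blocks × 128 MB = 896 MB; used 868 MB; unused 28 MB.

28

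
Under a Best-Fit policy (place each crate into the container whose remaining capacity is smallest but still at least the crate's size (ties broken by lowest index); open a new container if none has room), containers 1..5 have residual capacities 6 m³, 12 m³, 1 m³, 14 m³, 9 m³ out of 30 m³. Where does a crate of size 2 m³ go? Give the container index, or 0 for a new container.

1

Containers with room: container 1 (6 m³), container 2 (12 m³), container 4 (14 m³), container 5 (9 m³).
Tightest fit is container 1 with 6 m³ free.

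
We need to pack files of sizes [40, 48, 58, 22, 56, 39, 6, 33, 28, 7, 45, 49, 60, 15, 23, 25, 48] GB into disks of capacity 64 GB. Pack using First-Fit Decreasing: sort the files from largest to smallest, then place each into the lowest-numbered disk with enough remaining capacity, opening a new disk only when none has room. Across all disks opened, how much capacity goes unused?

102

Sorted descending: 60, 58, 56, 49, 48, 48, 45, 40, 39, 33, 28, 25, 23, 22, 15, 7, 6.
disk 1: place 60 GB, 4 GB left
disk 2: place 58 GB, 6 GB left
disk 3: place 56 GB, 8 GB left
disk 4: place 49 GB, 15 GB left
disk 5: place 48 GB, 16 GB left
disk 6: place 48 GB, 16 GB left
disk 7: place 45 GB, 19 GB left
disk 8: place 40 GB, 24 GB left
disk 9: place 39 GB, 25 GB left
disk 10: place 33 GB, 31 GB left
disk 10: place 28 GB, 3 GB left
disk 9: place 25 GB, 0 GB left
disk 8: place 23 GB, 1 GB left
disk 11: place 22 GB, 42 GB left
disk 4: place 15 GB, 0 GB left
disk 3: place 7 GB, 1 GB left
disk 2: place 6 GB, 0 GB left
11 disks × 64 GB = 704 GB; used 602 GB; unused 102 GB.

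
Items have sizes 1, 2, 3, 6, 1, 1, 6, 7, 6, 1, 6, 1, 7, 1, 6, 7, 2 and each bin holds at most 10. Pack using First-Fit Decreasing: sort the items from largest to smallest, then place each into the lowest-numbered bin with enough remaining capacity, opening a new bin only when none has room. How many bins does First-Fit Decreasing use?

Sorted descending: 7, 7, 7, 6, 6, 6, 6, 6, 3, 2, 2, 1, 1, 1, 1, 1, 1.
7 → bin 1 (remaining 3)
7 → bin 2 (remaining 3)
7 → bin 3 (remaining 3)
6 → bin 4 (remaining 4)
6 → bin 5 (remaining 4)
6 → bin 6 (remaining 4)
6 → bin 7 (remaining 4)
6 → bin 8 (remaining 4)
3 → bin 1 (remaining 0)
2 → bin 2 (remaining 1)
2 → bin 3 (remaining 1)
1 → bin 2 (remaining 0)
1 → bin 3 (remaining 0)
1 → bin 4 (remaining 3)
1 → bin 4 (remaining 2)
1 → bin 4 (remaining 1)
1 → bin 4 (remaining 0)
Final bins: [7,3] [7,2,1] [7,2,1] [6,1,1,1,1] [6] [6] [6] [6].

8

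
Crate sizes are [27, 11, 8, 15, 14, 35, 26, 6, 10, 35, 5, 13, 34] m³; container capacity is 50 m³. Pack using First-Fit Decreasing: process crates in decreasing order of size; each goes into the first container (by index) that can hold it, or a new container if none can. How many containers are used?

Sorted descending: 35, 35, 34, 27, 26, 15, 14, 13, 11, 10, 8, 6, 5.
35 m³ → container 1 (remaining 15 m³)
35 m³ → container 2 (remaining 15 m³)
34 m³ → container 3 (remaining 16 m³)
27 m³ → container 4 (remaining 23 m³)
26 m³ → container 5 (remaining 24 m³)
15 m³ → container 1 (remaining 0 m³)
14 m³ → container 2 (remaining 1 m³)
13 m³ → container 3 (remaining 3 m³)
11 m³ → container 4 (remaining 12 m³)
10 m³ → container 4 (remaining 2 m³)
8 m³ → container 5 (remaining 16 m³)
6 m³ → container 5 (remaining 10 m³)
5 m³ → container 5 (remaining 5 m³)

5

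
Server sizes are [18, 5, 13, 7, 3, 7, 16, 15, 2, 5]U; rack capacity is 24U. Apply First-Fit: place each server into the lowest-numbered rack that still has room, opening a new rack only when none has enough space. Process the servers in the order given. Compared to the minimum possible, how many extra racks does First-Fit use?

First-Fit: [18,5] [13,7,3] [7,16] [15,2,5] → 4 racks.
Total size 91U; any packing needs at least ⌈91/24⌉ = 4 racks.
So 4 is already optimal.

0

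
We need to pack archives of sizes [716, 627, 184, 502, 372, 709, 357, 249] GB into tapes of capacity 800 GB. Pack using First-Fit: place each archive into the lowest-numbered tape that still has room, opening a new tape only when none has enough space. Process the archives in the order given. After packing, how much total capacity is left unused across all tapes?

1084

tape 1: place 716 GB, 84 GB left
tape 2: place 627 GB, 173 GB left
tape 3: place 184 GB, 616 GB left
tape 3: place 502 GB, 114 GB left
tape 4: place 372 GB, 428 GB left
tape 5: place 709 GB, 91 GB left
tape 4: place 357 GB, 71 GB left
tape 6: place 249 GB, 551 GB left
6 tapes × 800 GB = 4800 GB; used 3716 GB; unused 1084 GB.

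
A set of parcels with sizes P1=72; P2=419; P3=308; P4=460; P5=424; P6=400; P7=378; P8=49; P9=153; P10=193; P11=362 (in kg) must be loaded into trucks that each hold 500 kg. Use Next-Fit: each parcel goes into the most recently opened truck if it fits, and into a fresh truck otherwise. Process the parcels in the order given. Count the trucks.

P1 (72 kg) → truck 1 (remaining 428 kg)
P2 (419 kg) → truck 1 (remaining 9 kg)
P3 (308 kg) → truck 2 (remaining 192 kg)
P4 (460 kg) → truck 3 (remaining 40 kg)
P5 (424 kg) → truck 4 (remaining 76 kg)
P6 (400 kg) → truck 5 (remaining 100 kg)
P7 (378 kg) → truck 6 (remaining 122 kg)
P8 (49 kg) → truck 6 (remaining 73 kg)
P9 (153 kg) → truck 7 (remaining 347 kg)
P10 (193 kg) → truck 7 (remaining 154 kg)
P11 (362 kg) → truck 8 (remaining 138 kg)
Final trucks: [72,419] [308] [460] [424] [400] [378,49] [153,193] [362].

8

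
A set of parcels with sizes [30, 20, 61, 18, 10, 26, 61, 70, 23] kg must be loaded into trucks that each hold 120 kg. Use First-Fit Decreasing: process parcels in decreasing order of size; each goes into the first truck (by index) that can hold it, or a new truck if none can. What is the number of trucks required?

Sorted descending: 70, 61, 61, 30, 26, 23, 20, 18, 10.
Put 70 kg in truck 1; 50 kg remain.
Put 61 kg in truck 2; 59 kg remain.
Put 61 kg in truck 3; 59 kg remain.
Put 30 kg in truck 1; 20 kg remain.
Put 26 kg in truck 2; 33 kg remain.
Put 23 kg in truck 2; 10 kg remain.
Put 20 kg in truck 1; 0 kg remain.
Put 18 kg in truck 3; 41 kg remain.
Put 10 kg in truck 2; 0 kg remain.
Final trucks: [70,30,20] [61,26,23,10] [61,18].

3 trucks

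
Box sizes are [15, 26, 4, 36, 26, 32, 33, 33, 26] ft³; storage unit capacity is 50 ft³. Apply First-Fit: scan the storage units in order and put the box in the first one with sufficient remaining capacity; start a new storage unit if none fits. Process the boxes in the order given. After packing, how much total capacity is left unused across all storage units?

119

15 ft³ → storage unit 1 (remaining 35 ft³)
26 ft³ → storage unit 1 (remaining 9 ft³)
4 ft³ → storage unit 1 (remaining 5 ft³)
36 ft³ → storage unit 2 (remaining 14 ft³)
26 ft³ → storage unit 3 (remaining 24 ft³)
32 ft³ → storage unit 4 (remaining 18 ft³)
33 ft³ → storage unit 5 (remaining 17 ft³)
33 ft³ → storage unit 6 (remaining 17 ft³)
26 ft³ → storage unit 7 (remaining 24 ft³)
7 storage units × 50 ft³ = 350 ft³; used 231 ft³; unused 119 ft³.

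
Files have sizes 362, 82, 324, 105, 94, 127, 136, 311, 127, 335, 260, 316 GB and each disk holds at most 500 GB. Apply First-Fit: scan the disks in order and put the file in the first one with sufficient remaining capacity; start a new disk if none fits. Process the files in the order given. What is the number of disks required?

7 disks

362 GB → disk 1 (remaining 138 GB)
82 GB → disk 1 (remaining 56 GB)
324 GB → disk 2 (remaining 176 GB)
105 GB → disk 2 (remaining 71 GB)
94 GB → disk 3 (remaining 406 GB)
127 GB → disk 3 (remaining 279 GB)
136 GB → disk 3 (remaining 143 GB)
311 GB → disk 4 (remaining 189 GB)
127 GB → disk 3 (remaining 16 GB)
335 GB → disk 5 (remaining 165 GB)
260 GB → disk 6 (remaining 240 GB)
316 GB → disk 7 (remaining 184 GB)
Final disks: [362,82] [324,105] [94,127,136,127] [311] [335] [260] [316].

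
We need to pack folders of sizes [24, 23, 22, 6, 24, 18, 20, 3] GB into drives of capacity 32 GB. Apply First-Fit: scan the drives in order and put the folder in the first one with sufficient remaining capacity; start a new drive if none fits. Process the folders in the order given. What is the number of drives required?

6 drives

Put 24 GB in drive 1; 8 GB remain.
Put 23 GB in drive 2; 9 GB remain.
Put 22 GB in drive 3; 10 GB remain.
Put 6 GB in drive 1; 2 GB remain.
Put 24 GB in drive 4; 8 GB remain.
Put 18 GB in drive 5; 14 GB remain.
Put 20 GB in drive 6; 12 GB remain.
Put 3 GB in drive 2; 6 GB remain.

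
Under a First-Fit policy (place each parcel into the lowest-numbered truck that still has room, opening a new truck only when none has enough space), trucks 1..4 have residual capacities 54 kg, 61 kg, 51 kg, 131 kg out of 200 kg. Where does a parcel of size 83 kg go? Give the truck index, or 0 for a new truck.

Trucks with room: truck 4 (131 kg).
The first with room is truck 4.

4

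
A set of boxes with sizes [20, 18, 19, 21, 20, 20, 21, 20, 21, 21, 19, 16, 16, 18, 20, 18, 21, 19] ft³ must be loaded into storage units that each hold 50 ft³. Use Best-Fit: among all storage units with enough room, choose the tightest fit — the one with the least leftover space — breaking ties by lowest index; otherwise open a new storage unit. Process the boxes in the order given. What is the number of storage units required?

Put 20 ft³ in storage unit 1; 30 ft³ remain.
Put 18 ft³ in storage unit 1; 12 ft³ remain.
Put 19 ft³ in storage unit 2; 31 ft³ remain.
Put 21 ft³ in storage unit 2; 10 ft³ remain.
Put 20 ft³ in storage unit 3; 30 ft³ remain.
Put 20 ft³ in storage unit 3; 10 ft³ remain.
Put 21 ft³ in storage unit 4; 29 ft³ remain.
Put 20 ft³ in storage unit 4; 9 ft³ remain.
Put 21 ft³ in storage unit 5; 29 ft³ remain.
Put 21 ft³ in storage unit 5; 8 ft³ remain.
Put 19 ft³ in storage unit 6; 31 ft³ remain.
Put 16 ft³ in storage unit 6; 15 ft³ remain.
Put 16 ft³ in storage unit 7; 34 ft³ remain.
Put 18 ft³ in storage unit 7; 16 ft³ remain.
Put 20 ft³ in storage unit 8; 30 ft³ remain.
Put 18 ft³ in storage unit 8; 12 ft³ remain.
Put 21 ft³ in storage unit 9; 29 ft³ remain.
Put 19 ft³ in storage unit 9; 10 ft³ remain.

9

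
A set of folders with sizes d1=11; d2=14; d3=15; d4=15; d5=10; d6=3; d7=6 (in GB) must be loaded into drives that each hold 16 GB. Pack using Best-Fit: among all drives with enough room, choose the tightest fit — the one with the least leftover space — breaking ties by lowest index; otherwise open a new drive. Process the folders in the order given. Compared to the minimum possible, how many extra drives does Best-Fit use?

Best-Fit: [11,3] [14] [15] [15] [10,6] → 5 drives.
Total size 74 GB; any packing needs at least ⌈74/16⌉ = 5 drives.
So 5 is already optimal.

0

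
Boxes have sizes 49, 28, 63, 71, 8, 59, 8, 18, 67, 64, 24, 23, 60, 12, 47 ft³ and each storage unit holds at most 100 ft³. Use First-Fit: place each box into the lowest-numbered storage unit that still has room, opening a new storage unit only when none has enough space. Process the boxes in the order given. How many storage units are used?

8 storage units

49 ft³ → storage unit 1 (remaining 51 ft³)
28 ft³ → storage unit 1 (remaining 23 ft³)
63 ft³ → storage unit 2 (remaining 37 ft³)
71 ft³ → storage unit 3 (remaining 29 ft³)
8 ft³ → storage unit 1 (remaining 15 ft³)
59 ft³ → storage unit 4 (remaining 41 ft³)
8 ft³ → storage unit 1 (remaining 7 ft³)
18 ft³ → storage unit 2 (remaining 19 ft³)
67 ft³ → storage unit 5 (remaining 33 ft³)
64 ft³ → storage unit 6 (remaining 36 ft³)
24 ft³ → storage unit 3 (remaining 5 ft³)
23 ft³ → storage unit 4 (remaining 18 ft³)
60 ft³ → storage unit 7 (remaining 40 ft³)
12 ft³ → storage unit 2 (remaining 7 ft³)
47 ft³ → storage unit 8 (remaining 53 ft³)
Final storage units: [49,28,8,8] [63,18,12] [71,24] [59,23] [67] [64] [60] [47].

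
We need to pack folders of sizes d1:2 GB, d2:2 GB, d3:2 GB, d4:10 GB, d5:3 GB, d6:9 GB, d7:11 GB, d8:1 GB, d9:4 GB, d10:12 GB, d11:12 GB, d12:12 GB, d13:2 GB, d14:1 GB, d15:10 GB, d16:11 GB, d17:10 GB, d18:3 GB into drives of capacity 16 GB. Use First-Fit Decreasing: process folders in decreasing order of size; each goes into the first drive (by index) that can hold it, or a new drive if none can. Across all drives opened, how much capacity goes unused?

27

Sorted descending: 12, 12, 12, 11, 11, 10, 10, 10, 9, 4, 3, 3, 2, 2, 2, 2, 1, 1.
drive 1: place 12 GB, 4 GB left
drive 2: place 12 GB, 4 GB left
drive 3: place 12 GB, 4 GB left
drive 4: place 11 GB, 5 GB left
drive 5: place 11 GB, 5 GB left
drive 6: place 10 GB, 6 GB left
drive 7: place 10 GB, 6 GB left
drive 8: place 10 GB, 6 GB left
drive 9: place 9 GB, 7 GB left
drive 1: place 4 GB, 0 GB left
drive 2: place 3 GB, 1 GB left
drive 3: place 3 GB, 1 GB left
drive 4: place 2 GB, 3 GB left
drive 4: place 2 GB, 1 GB left
drive 5: place 2 GB, 3 GB left
drive 5: place 2 GB, 1 GB left
drive 2: place 1 GB, 0 GB left
drive 3: place 1 GB, 0 GB left
9 drives × 16 GB = 144 GB; used 117 GB; unused 27 GB.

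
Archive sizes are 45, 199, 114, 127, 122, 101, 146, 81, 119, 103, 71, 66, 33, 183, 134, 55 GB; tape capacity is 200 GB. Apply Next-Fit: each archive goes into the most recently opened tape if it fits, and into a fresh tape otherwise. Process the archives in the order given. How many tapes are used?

45 GB → tape 1 (remaining 155 GB)
199 GB → tape 2 (remaining 1 GB)
114 GB → tape 3 (remaining 86 GB)
127 GB → tape 4 (remaining 73 GB)
122 GB → tape 5 (remaining 78 GB)
101 GB → tape 6 (remaining 99 GB)
146 GB → tape 7 (remaining 54 GB)
81 GB → tape 8 (remaining 119 GB)
119 GB → tape 8 (remaining 0 GB)
103 GB → tape 9 (remaining 97 GB)
71 GB → tape 9 (remaining 26 GB)
66 GB → tape 10 (remaining 134 GB)
33 GB → tape 10 (remaining 101 GB)
183 GB → tape 11 (remaining 17 GB)
134 GB → tape 12 (remaining 66 GB)
55 GB → tape 12 (remaining 11 GB)
Final tapes: [45] [199] [114] [127] [122] [101] [146] [81,119] [103,71] [66,33] [183] [134,55].

12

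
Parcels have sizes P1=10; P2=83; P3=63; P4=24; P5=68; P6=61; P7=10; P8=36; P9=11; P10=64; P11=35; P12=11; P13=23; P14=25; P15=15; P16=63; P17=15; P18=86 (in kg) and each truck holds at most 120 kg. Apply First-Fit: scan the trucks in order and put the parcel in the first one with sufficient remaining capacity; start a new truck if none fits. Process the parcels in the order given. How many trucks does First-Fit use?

P1 (10 kg) → truck 1 (remaining 110 kg)
P2 (83 kg) → truck 1 (remaining 27 kg)
P3 (63 kg) → truck 2 (remaining 57 kg)
P4 (24 kg) → truck 1 (remaining 3 kg)
P5 (68 kg) → truck 3 (remaining 52 kg)
P6 (61 kg) → truck 4 (remaining 59 kg)
P7 (10 kg) → truck 2 (remaining 47 kg)
P8 (36 kg) → truck 2 (remaining 11 kg)
P9 (11 kg) → truck 2 (remaining 0 kg)
P10 (64 kg) → truck 5 (remaining 56 kg)
P11 (35 kg) → truck 3 (remaining 17 kg)
P12 (11 kg) → truck 3 (remaining 6 kg)
P13 (23 kg) → truck 4 (remaining 36 kg)
P14 (25 kg) → truck 4 (remaining 11 kg)
P15 (15 kg) → truck 5 (remaining 41 kg)
P16 (63 kg) → truck 6 (remaining 57 kg)
P17 (15 kg) → truck 5 (remaining 26 kg)
P18 (86 kg) → truck 7 (remaining 34 kg)

7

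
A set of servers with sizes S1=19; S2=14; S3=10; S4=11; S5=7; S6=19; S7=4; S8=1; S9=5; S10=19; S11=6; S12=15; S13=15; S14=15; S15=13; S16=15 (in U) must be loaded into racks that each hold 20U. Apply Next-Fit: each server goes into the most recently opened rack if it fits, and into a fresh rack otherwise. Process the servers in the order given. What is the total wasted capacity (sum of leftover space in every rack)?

S1 (19U) → rack 1 (remaining 1U)
S2 (14U) → rack 2 (remaining 6U)
S3 (10U) → rack 3 (remaining 10U)
S4 (11U) → rack 4 (remaining 9U)
S5 (7U) → rack 4 (remaining 2U)
S6 (19U) → rack 5 (remaining 1U)
S7 (4U) → rack 6 (remaining 16U)
S8 (1U) → rack 6 (remaining 15U)
S9 (5U) → rack 6 (remaining 10U)
S10 (19U) → rack 7 (remaining 1U)
S11 (6U) → rack 8 (remaining 14U)
S12 (15U) → rack 9 (remaining 5U)
S13 (15U) → rack 10 (remaining 5U)
S14 (15U) → rack 11 (remaining 5U)
S15 (13U) → rack 12 (remaining 7U)
S16 (15U) → rack 13 (remaining 5U)
13 racks × 20U = 260U; used 188U; unused 72U.

72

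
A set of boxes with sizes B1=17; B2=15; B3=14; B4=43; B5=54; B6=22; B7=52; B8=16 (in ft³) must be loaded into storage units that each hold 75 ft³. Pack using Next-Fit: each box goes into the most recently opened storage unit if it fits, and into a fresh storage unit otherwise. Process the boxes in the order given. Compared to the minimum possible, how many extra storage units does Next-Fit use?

Next-Fit: [17,15,14] [43] [54] [22,52] [16] → 5 storage units.
Total size 233 ft³; any packing needs at least ⌈233/75⌉ = 4 storage units.
An optimal packing achieves that bound: [54,17] [52,22] [43,16,15] [14] → 4 storage units.
Excess: 5 − 4 = 1.

1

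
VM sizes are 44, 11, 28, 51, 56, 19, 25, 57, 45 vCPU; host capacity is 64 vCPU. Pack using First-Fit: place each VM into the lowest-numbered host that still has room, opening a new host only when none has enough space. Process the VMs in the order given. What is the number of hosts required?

44 vCPU → host 1 (remaining 20 vCPU)
11 vCPU → host 1 (remaining 9 vCPU)
28 vCPU → host 2 (remaining 36 vCPU)
51 vCPU → host 3 (remaining 13 vCPU)
56 vCPU → host 4 (remaining 8 vCPU)
19 vCPU → host 2 (remaining 17 vCPU)
25 vCPU → host 5 (remaining 39 vCPU)
57 vCPU → host 6 (remaining 7 vCPU)
45 vCPU → host 7 (remaining 19 vCPU)

7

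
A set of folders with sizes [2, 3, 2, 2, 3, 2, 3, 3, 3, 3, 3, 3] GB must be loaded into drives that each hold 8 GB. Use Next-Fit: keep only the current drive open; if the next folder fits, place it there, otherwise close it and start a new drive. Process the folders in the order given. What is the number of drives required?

drive 1: place 2 GB, 6 GB left
drive 1: place 3 GB, 3 GB left
drive 1: place 2 GB, 1 GB left
drive 2: place 2 GB, 6 GB left
drive 2: place 3 GB, 3 GB left
drive 2: place 2 GB, 1 GB left
drive 3: place 3 GB, 5 GB left
drive 3: place 3 GB, 2 GB left
drive 4: place 3 GB, 5 GB left
drive 4: place 3 GB, 2 GB left
drive 5: place 3 GB, 5 GB left
drive 5: place 3 GB, 2 GB left

5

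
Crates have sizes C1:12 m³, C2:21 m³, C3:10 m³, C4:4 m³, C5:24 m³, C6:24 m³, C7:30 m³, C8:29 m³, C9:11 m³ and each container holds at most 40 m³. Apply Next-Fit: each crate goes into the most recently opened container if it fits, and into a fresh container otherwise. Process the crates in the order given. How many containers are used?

container 1: place C1 (12 m³), 28 m³ left
container 1: place C2 (21 m³), 7 m³ left
container 2: place C3 (10 m³), 30 m³ left
container 2: place C4 (4 m³), 26 m³ left
container 2: place C5 (24 m³), 2 m³ left
container 3: place C6 (24 m³), 16 m³ left
container 4: place C7 (30 m³), 10 m³ left
container 5: place C8 (29 m³), 11 m³ left
container 5: place C9 (11 m³), 0 m³ left

5 containers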